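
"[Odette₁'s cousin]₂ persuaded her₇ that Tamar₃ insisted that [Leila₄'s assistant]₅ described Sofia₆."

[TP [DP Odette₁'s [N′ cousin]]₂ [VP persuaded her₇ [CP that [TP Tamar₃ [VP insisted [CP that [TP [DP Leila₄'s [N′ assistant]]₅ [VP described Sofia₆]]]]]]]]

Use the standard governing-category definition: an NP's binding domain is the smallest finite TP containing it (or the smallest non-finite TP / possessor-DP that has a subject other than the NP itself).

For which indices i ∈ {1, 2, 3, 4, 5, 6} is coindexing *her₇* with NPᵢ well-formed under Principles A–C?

*her* is a pronoun, so Principle B applies: it must be free in its binding domain.
Binding domain of *her₇*: the matrix TP, whose subject is [Odette₁'s cousin]₂.
*Odette₁* and the pronoun do not c-command one another → neither Principle B nor Principle C is at stake; coindexation permitted.
*[Odette₁'s cousin]₂* c-commands the pronoun within its binding domain → coindexation would violate Principle B.
*Tamar₃*: the pronoun c-commands this R-expression → coindexation would violate Principle C on *Tamar₃*.
*Leila₄*: the pronoun c-commands this R-expression → coindexation would violate Principle C on *Leila₄*.
*[Leila₄'s assistant]₅*: the pronoun c-commands this R-expression → coindexation would violate Principle C on *[Leila₄'s assistant]₅*.
*Sofia₆*: the pronoun c-commands this R-expression → coindexation would violate Principle C on *Sofia₆*.

{1}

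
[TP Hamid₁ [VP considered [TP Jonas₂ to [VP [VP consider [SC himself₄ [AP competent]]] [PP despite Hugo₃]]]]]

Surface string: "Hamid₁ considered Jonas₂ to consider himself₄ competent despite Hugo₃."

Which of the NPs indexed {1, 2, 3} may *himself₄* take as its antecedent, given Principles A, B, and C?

*himself* is an anaphor, so Principle A applies: it must be bound in its binding domain.
Binding domain of *himself₄*: the embedded TP, whose subject is Jonas₂.
*Hamid₁* c-commands the anaphor but is outside its binding domain → cannot satisfy Principle A.
*Jonas₂* c-commands the anaphor within its binding domain → licit binder.
*Hugo₃* does not c-command the anaphor → cannot bind it.

{2}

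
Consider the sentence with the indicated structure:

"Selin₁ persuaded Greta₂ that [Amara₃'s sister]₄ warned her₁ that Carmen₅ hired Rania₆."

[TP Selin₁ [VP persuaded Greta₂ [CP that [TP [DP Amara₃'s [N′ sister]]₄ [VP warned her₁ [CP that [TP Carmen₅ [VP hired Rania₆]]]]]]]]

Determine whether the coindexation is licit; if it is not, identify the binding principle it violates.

grammatical

The two coindexed NPs are *Selin₁* and *her₁*.
*her₁* is a pronoun; its binding domain is the embedded TP, whose subject is [Amara₃'s sister]₄. Within that domain it is c-commanded only by *[Amara₃'s sister]₄*, which carries a different index — the pronoun is free locally, so Principle B holds.
*Selin₁* is an R-expression; *her₁* does not c-command it, and no other NP shares its index, so Principle C is satisfied.
All principles are respected.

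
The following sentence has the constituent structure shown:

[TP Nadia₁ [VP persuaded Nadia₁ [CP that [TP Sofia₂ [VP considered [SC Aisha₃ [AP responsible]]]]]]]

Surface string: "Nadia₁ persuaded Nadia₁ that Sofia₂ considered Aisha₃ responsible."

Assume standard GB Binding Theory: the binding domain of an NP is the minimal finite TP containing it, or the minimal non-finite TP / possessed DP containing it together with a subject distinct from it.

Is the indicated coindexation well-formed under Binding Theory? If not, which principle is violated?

The two coindexed NPs are *Nadia₁* (the lower occurrence) and *Nadia₁* (the higher occurrence).
*Nadia₁* (the lower occurrence) is an R-expression. Principle C requires it to be free everywhere.
*Nadia₁* (the higher occurrence) c-commands it and carries the same index.
The R-expression is bound → Principle C violation.

Principle C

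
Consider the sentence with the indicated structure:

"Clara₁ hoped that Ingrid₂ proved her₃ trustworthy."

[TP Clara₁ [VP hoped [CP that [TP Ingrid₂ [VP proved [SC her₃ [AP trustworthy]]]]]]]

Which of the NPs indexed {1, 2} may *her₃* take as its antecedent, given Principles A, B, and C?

{1}

*her* is a pronoun, so Principle B applies: it must be free in its binding domain.
Binding domain of *her₃*: the embedded TP, whose subject is Ingrid₂.
*Clara₁* c-commands the pronoun but from outside its binding domain, and is not c-commanded by it → coindexation permitted.
*Ingrid₂* c-commands the pronoun within its binding domain → coindexation would violate Principle B.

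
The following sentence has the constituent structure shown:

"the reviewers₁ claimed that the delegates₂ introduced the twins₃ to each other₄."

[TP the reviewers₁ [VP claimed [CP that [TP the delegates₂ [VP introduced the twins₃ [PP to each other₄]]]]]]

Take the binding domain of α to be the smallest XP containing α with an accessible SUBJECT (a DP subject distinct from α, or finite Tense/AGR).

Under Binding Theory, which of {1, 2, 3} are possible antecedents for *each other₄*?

{2, 3}

*each other* is an anaphor, so Principle A applies: it must be bound in its binding domain.
Binding domain of *each other₄*: the embedded TP, whose subject is the delegates₂.
*the reviewers₁* c-commands the anaphor but is outside its binding domain → cannot satisfy Principle A.
*the delegates₂* c-commands the anaphor within its binding domain → licit binder.
*the twins₃* c-commands the anaphor within its binding domain → licit binder.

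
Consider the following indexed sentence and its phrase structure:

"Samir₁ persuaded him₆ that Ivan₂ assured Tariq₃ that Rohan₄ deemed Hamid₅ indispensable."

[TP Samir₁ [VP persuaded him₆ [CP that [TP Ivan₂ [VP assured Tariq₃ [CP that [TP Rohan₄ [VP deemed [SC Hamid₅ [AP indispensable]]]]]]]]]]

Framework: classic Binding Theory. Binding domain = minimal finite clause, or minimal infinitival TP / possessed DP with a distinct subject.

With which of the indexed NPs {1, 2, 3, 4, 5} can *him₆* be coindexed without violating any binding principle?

none

*him* is a pronoun, so Principle B applies: it must be free in its binding domain.
Binding domain of *him₆*: the matrix TP, whose subject is Samir₁.
*Samir₁* c-commands the pronoun within its binding domain → coindexation would violate Principle B.
*Ivan₂*: the pronoun c-commands this R-expression → coindexation would violate Principle C on *Ivan₂*.
*Tariq₃*: the pronoun c-commands this R-expression → coindexation would violate Principle C on *Tariq₃*.
*Rohan₄*: the pronoun c-commands this R-expression → coindexation would violate Principle C on *Rohan₄*.
*Hamid₅*: the pronoun c-commands this R-expression → coindexation would violate Principle C on *Hamid₅*.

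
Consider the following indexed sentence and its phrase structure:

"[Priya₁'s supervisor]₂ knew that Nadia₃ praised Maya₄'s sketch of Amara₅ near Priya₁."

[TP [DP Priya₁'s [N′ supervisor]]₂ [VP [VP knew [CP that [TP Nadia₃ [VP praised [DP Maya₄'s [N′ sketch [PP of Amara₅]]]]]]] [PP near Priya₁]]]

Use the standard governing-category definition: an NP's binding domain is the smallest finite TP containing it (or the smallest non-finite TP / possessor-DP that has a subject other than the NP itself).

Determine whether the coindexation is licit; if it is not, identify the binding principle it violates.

The two coindexed NPs are *Priya₁* and *Priya₁*.
*Priya₁* is an R-expression; no coindexed NP c-commands it, so Principle C holds.
*Priya₁* is an R-expression; *Priya₁* does not c-command it, and no other NP shares its index, so Principle C is satisfied.
All principles are respected.

grammatical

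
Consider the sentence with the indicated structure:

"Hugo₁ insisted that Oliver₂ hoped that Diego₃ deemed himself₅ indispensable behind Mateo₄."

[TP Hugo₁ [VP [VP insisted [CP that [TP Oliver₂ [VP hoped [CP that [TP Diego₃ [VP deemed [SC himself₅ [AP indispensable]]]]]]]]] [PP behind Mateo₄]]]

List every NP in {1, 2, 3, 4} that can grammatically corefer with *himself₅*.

*himself* is an anaphor, so Principle A applies: it must be bound in its binding domain.
Binding domain of *himself₅*: the embedded TP, whose subject is Diego₃.
*Hugo₁* c-commands the anaphor but is outside its binding domain → cannot satisfy Principle A.
*Oliver₂* c-commands the anaphor but is outside its binding domain → cannot satisfy Principle A.
*Diego₃* c-commands the anaphor within its binding domain → licit binder.
*Mateo₄* does not c-command the anaphor → cannot bind it.

{3}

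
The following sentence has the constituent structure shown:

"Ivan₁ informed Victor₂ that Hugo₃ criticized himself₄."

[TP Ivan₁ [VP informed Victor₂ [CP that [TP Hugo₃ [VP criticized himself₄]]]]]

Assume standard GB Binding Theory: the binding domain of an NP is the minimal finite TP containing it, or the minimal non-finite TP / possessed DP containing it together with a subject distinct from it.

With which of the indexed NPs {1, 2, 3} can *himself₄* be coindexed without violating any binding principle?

{3}

*himself* is an anaphor, so Principle A applies: it must be bound in its binding domain.
Binding domain of *himself₄*: the embedded TP, whose subject is Hugo₃.
*Ivan₁* c-commands the anaphor but is outside its binding domain → cannot satisfy Principle A.
*Victor₂* c-commands the anaphor but is outside its binding domain → cannot satisfy Principle A.
*Hugo₃* c-commands the anaphor within its binding domain → licit binder.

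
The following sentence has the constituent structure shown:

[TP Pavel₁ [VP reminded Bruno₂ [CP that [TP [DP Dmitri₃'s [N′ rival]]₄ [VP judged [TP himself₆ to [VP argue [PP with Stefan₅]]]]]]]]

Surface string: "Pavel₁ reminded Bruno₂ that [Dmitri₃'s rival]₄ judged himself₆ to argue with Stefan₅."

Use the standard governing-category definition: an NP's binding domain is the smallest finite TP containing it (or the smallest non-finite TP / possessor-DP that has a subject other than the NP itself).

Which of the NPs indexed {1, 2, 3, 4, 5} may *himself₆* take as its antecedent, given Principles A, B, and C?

{4}

*himself* is an anaphor, so Principle A applies: it must be bound in its binding domain.
Binding domain of *himself₆*: the embedded TP, whose subject is [Dmitri₃'s rival]₄.
*Pavel₁* c-commands the anaphor but is outside its binding domain → cannot satisfy Principle A.
*Bruno₂* c-commands the anaphor but is outside its binding domain → cannot satisfy Principle A.
*Dmitri₃* does not c-command the anaphor → cannot bind it.
*[Dmitri₃'s rival]₄* c-commands the anaphor within its binding domain → licit binder.
*Stefan₅* does not c-command the anaphor → cannot bind it.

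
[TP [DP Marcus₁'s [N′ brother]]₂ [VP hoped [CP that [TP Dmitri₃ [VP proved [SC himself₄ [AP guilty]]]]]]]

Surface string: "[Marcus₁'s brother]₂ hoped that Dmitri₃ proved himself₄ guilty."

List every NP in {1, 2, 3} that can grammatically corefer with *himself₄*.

{3}

*himself* is an anaphor, so Principle A applies: it must be bound in its binding domain.
Binding domain of *himself₄*: the embedded TP, whose subject is Dmitri₃.
*Marcus₁* does not c-command the anaphor → cannot bind it.
*[Marcus₁'s brother]₂* c-commands the anaphor but is outside its binding domain → cannot satisfy Principle A.
*Dmitri₃* c-commands the anaphor within its binding domain → licit binder.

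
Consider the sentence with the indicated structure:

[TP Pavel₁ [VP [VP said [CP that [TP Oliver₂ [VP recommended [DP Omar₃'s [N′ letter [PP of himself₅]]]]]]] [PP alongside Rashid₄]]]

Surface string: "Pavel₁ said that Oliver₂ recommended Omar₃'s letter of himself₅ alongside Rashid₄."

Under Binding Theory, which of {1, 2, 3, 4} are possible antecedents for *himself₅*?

*himself* is an anaphor, so Principle A applies: it must be bound in its binding domain.
Binding domain of *himself₅*: the possessed DP, whose subject is Omar₃.
*Pavel₁* c-commands the anaphor but is outside its binding domain → cannot satisfy Principle A.
*Oliver₂* c-commands the anaphor but is outside its binding domain → cannot satisfy Principle A.
*Omar₃* c-commands the anaphor within its binding domain → licit binder.
*Rashid₄* does not c-command the anaphor → cannot bind it.

{3}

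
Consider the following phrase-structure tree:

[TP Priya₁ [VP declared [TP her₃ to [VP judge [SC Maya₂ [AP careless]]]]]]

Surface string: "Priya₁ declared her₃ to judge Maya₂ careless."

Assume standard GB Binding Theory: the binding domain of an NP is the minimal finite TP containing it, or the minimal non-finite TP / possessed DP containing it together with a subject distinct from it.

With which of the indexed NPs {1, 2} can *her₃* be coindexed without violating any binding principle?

none

*her* is a pronoun, so Principle B applies: it must be free in its binding domain.
Binding domain of *her₃*: the matrix TP, whose subject is Priya₁.
*Priya₁* c-commands the pronoun within its binding domain → coindexation would violate Principle B.
*Maya₂*: the pronoun c-commands this R-expression → coindexation would violate Principle C on *Maya₂*.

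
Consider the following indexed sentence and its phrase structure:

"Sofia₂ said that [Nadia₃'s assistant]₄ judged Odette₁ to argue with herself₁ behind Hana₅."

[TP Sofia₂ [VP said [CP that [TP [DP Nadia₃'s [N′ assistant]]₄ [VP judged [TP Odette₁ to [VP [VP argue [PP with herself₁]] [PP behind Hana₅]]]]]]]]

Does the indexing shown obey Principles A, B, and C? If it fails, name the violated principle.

The two coindexed NPs are *Odette₁* and *herself₁*.
*herself₁* is an anaphor; its binding domain is the embedded TP, whose subject is Odette₁. *Odette₁* c-commands it within that domain and shares its index, so Principle A is satisfied.
*Odette₁* is an R-expression; *herself₁* does not c-command it, and no other NP shares its index, so Principle C is satisfied.
All principles are respected.

grammatical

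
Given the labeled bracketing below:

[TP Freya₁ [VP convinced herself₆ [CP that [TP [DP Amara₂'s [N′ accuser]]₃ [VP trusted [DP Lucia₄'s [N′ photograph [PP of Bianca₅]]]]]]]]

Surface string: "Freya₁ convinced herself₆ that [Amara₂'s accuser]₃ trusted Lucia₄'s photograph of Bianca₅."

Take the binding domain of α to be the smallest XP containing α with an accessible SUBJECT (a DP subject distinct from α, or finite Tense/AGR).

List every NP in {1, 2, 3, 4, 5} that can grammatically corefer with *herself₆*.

{1}

*herself* is an anaphor, so Principle A applies: it must be bound in its binding domain.
Binding domain of *herself₆*: the matrix TP, whose subject is Freya₁.
*Freya₁* c-commands the anaphor within its binding domain → licit binder.
*Amara₂* does not c-command the anaphor → cannot bind it.
*[Amara₂'s accuser]₃* does not c-command the anaphor → cannot bind it.
*Lucia₄* does not c-command the anaphor → cannot bind it.
*Bianca₅* does not c-command the anaphor → cannot bind it.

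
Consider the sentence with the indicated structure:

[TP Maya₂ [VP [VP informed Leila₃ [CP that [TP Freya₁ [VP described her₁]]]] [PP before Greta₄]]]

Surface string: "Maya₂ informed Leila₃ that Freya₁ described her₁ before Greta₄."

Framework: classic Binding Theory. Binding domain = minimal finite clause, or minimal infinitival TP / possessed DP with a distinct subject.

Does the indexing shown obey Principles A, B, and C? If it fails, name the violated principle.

Principle B

The two coindexed NPs are *Freya₁* and *her₁*.
*her₁* is a pronoun. Its binding domain is the embedded TP, whose subject is Freya₁.
*Freya₁* c-commands it within that domain and carries the same index.
The pronoun is locally bound → Principle B violation.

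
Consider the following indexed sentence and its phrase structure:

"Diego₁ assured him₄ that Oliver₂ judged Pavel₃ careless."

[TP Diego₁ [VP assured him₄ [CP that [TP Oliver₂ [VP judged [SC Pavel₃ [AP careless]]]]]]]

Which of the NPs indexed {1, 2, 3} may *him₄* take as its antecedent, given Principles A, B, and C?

*him* is a pronoun, so Principle B applies: it must be free in its binding domain.
Binding domain of *him₄*: the matrix TP, whose subject is Diego₁.
*Diego₁* c-commands the pronoun within its binding domain → coindexation would violate Principle B.
*Oliver₂*: the pronoun c-commands this R-expression → coindexation would violate Principle C on *Oliver₂*.
*Pavel₃*: the pronoun c-commands this R-expression → coindexation would violate Principle C on *Pavel₃*.

none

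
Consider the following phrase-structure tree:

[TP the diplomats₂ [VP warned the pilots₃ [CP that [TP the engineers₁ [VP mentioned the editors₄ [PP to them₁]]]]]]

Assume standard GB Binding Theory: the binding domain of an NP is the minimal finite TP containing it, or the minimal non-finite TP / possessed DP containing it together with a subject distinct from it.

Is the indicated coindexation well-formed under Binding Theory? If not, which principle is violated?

Principle B

The two coindexed NPs are *the engineers₁* and *them₁*.
*them₁* is a pronoun. Its binding domain is the embedded TP, whose subject is the engineers₁.
*the engineers₁* c-commands it within that domain and carries the same index.
The pronoun is locally bound → Principle B violation.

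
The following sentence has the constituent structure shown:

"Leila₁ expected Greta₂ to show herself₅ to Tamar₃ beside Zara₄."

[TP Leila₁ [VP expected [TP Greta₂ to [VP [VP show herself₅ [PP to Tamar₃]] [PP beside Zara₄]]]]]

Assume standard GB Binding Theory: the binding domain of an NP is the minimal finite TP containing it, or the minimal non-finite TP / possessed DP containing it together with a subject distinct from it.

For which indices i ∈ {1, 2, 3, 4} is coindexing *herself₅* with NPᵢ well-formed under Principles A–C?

{2}

*herself* is an anaphor, so Principle A applies: it must be bound in its binding domain.
Binding domain of *herself₅*: the embedded TP, whose subject is Greta₂.
*Leila₁* c-commands the anaphor but is outside its binding domain → cannot satisfy Principle A.
*Greta₂* c-commands the anaphor within its binding domain → licit binder.
*Tamar₃* does not c-command the anaphor → cannot bind it.
*Zara₄* does not c-command the anaphor → cannot bind it.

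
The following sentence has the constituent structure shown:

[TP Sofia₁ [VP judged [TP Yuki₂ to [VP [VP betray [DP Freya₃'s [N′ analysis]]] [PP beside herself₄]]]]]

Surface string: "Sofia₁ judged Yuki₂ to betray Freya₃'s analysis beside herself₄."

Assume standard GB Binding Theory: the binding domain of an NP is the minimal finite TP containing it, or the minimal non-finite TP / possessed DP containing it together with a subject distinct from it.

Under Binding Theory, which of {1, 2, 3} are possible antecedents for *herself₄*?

{2}

*herself* is an anaphor, so Principle A applies: it must be bound in its binding domain.
Binding domain of *herself₄*: the embedded TP, whose subject is Yuki₂.
*Sofia₁* c-commands the anaphor but is outside its binding domain → cannot satisfy Principle A.
*Yuki₂* c-commands the anaphor within its binding domain → licit binder.
*Freya₃* does not c-command the anaphor → cannot bind it.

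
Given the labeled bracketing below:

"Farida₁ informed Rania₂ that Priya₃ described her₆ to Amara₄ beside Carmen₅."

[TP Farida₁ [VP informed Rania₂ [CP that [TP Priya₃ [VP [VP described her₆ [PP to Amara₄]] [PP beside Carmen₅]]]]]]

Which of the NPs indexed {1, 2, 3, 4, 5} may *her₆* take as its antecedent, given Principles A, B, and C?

*her* is a pronoun, so Principle B applies: it must be free in its binding domain.
Binding domain of *her₆*: the embedded TP, whose subject is Priya₃.
*Farida₁* c-commands the pronoun but from outside its binding domain, and is not c-commanded by it → coindexation permitted.
*Rania₂* c-commands the pronoun but from outside its binding domain, and is not c-commanded by it → coindexation permitted.
*Priya₃* c-commands the pronoun within its binding domain → coindexation would violate Principle B.
*Amara₄*: the pronoun c-commands this R-expression → coindexation would violate Principle C on *Amara₄*.
*Carmen₅* and the pronoun do not c-command one another → neither Principle B nor Principle C is at stake; coindexation permitted.

{1, 2, 5}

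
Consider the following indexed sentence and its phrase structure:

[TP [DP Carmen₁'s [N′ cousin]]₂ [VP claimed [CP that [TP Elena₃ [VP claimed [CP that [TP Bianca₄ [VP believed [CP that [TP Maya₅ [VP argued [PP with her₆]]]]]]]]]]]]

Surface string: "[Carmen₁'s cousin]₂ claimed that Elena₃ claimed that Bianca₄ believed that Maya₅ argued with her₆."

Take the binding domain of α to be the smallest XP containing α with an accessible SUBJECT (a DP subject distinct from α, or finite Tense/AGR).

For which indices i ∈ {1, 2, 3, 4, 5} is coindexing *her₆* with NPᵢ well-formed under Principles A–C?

{1, 2, 3, 4}

*her* is a pronoun, so Principle B applies: it must be free in its binding domain.
Binding domain of *her₆*: the embedded TP, whose subject is Maya₅.
*Carmen₁* and the pronoun do not c-command one another → neither Principle B nor Principle C is at stake; coindexation permitted.
*[Carmen₁'s cousin]₂* c-commands the pronoun but from outside its binding domain, and is not c-commanded by it → coindexation permitted.
*Elena₃* c-commands the pronoun but from outside its binding domain, and is not c-commanded by it → coindexation permitted.
*Bianca₄* c-commands the pronoun but from outside its binding domain, and is not c-commanded by it → coindexation permitted.
*Maya₅* c-commands the pronoun within its binding domain → coindexation would violate Principle B.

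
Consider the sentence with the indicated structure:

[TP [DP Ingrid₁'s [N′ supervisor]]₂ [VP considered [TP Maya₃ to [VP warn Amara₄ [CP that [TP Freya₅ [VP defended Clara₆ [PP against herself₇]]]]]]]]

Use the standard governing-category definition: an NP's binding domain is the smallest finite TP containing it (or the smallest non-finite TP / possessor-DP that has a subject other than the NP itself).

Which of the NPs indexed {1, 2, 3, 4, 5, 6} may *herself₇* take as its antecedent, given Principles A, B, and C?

{5, 6}

*herself* is an anaphor, so Principle A applies: it must be bound in its binding domain.
Binding domain of *herself₇*: the embedded TP, whose subject is Freya₅.
*Ingrid₁* does not c-command the anaphor → cannot bind it.
*[Ingrid₁'s supervisor]₂* c-commands the anaphor but is outside its binding domain → cannot satisfy Principle A.
*Maya₃* c-commands the anaphor but is outside its binding domain → cannot satisfy Principle A.
*Amara₄* c-commands the anaphor but is outside its binding domain → cannot satisfy Principle A.
*Freya₅* c-commands the anaphor within its binding domain → licit binder.
*Clara₆* c-commands the anaphor within its binding domain → licit binder.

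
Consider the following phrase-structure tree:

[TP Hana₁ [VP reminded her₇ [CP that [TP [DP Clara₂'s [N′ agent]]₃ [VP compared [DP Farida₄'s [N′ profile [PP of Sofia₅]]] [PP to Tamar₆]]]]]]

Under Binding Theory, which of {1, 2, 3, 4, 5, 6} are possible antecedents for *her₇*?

none

*her* is a pronoun, so Principle B applies: it must be free in its binding domain.
Binding domain of *her₇*: the matrix TP, whose subject is Hana₁.
*Hana₁* c-commands the pronoun within its binding domain → coindexation would violate Principle B.
*Clara₂*: the pronoun c-commands this R-expression → coindexation would violate Principle C on *Clara₂*.
*[Clara₂'s agent]₃*: the pronoun c-commands this R-expression → coindexation would violate Principle C on *[Clara₂'s agent]₃*.
*Farida₄*: the pronoun c-commands this R-expression → coindexation would violate Principle C on *Farida₄*.
*Sofia₅*: the pronoun c-commands this R-expression → coindexation would violate Principle C on *Sofia₅*.
*Tamar₆*: the pronoun c-commands this R-expression → coindexation would violate Principle C on *Tamar₆*.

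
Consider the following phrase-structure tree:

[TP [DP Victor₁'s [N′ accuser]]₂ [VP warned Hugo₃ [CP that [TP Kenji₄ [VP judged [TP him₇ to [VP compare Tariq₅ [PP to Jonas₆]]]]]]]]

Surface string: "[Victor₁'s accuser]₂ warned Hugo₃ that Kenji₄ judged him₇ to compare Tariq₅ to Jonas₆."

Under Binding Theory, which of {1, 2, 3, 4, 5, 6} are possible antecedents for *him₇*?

*him* is a pronoun, so Principle B applies: it must be free in its binding domain.
Binding domain of *him₇*: the embedded TP, whose subject is Kenji₄.
*Victor₁* and the pronoun do not c-command one another → neither Principle B nor Principle C is at stake; coindexation permitted.
*[Victor₁'s accuser]₂* c-commands the pronoun but from outside its binding domain, and is not c-commanded by it → coindexation permitted.
*Hugo₃* c-commands the pronoun but from outside its binding domain, and is not c-commanded by it → coindexation permitted.
*Kenji₄* c-commands the pronoun within its binding domain → coindexation would violate Principle B.
*Tariq₅*: the pronoun c-commands this R-expression → coindexation would violate Principle C on *Tariq₅*.
*Jonas₆*: the pronoun c-commands this R-expression → coindexation would violate Principle C on *Jonas₆*.

{1, 2, 3}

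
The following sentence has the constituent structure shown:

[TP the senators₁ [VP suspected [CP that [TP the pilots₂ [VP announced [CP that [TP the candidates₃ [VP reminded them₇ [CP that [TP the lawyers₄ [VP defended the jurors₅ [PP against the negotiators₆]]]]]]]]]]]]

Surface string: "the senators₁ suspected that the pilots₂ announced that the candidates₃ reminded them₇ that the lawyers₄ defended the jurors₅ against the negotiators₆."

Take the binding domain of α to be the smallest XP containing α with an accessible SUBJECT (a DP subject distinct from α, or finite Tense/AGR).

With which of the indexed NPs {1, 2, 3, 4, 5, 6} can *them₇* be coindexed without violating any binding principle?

{1, 2}

*them* is a pronoun, so Principle B applies: it must be free in its binding domain.
Binding domain of *them₇*: the embedded TP, whose subject is the candidates₃.
*the senators₁* c-commands the pronoun but from outside its binding domain, and is not c-commanded by it → coindexation permitted.
*the pilots₂* c-commands the pronoun but from outside its binding domain, and is not c-commanded by it → coindexation permitted.
*the candidates₃* c-commands the pronoun within its binding domain → coindexation would violate Principle B.
*the lawyers₄*: the pronoun c-commands this R-expression → coindexation would violate Principle C on *the lawyers₄*.
*the jurors₅*: the pronoun c-commands this R-expression → coindexation would violate Principle C on *the jurors₅*.
*the negotiators₆*: the pronoun c-commands this R-expression → coindexation would violate Principle C on *the negotiators₆*.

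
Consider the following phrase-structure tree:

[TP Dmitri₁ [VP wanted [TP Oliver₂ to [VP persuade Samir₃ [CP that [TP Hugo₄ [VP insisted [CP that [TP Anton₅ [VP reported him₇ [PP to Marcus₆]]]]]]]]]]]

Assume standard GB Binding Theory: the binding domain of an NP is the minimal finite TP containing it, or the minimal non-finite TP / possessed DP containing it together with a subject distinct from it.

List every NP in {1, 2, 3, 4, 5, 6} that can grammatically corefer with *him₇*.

*him* is a pronoun, so Principle B applies: it must be free in its binding domain.
Binding domain of *him₇*: the embedded TP, whose subject is Anton₅.
*Dmitri₁* c-commands the pronoun but from outside its binding domain, and is not c-commanded by it → coindexation permitted.
*Oliver₂* c-commands the pronoun but from outside its binding domain, and is not c-commanded by it → coindexation permitted.
*Samir₃* c-commands the pronoun but from outside its binding domain, and is not c-commanded by it → coindexation permitted.
*Hugo₄* c-commands the pronoun but from outside its binding domain, and is not c-commanded by it → coindexation permitted.
*Anton₅* c-commands the pronoun within its binding domain → coindexation would violate Principle B.
*Marcus₆*: the pronoun c-commands this R-expression → coindexation would violate Principle C on *Marcus₆*.

{1, 2, 3, 4}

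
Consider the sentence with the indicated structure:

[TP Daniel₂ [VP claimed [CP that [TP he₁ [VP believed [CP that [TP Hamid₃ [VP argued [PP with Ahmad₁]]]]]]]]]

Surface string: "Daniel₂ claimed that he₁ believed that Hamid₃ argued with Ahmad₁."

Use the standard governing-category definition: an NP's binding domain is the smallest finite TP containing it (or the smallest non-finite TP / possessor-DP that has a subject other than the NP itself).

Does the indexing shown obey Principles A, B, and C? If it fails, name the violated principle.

Principle C

The two coindexed NPs are *he₁* and *Ahmad₁*.
*Ahmad₁* is an R-expression. Principle C requires it to be free everywhere.
*he₁* c-commands it and carries the same index.
The R-expression is bound → Principle C violation.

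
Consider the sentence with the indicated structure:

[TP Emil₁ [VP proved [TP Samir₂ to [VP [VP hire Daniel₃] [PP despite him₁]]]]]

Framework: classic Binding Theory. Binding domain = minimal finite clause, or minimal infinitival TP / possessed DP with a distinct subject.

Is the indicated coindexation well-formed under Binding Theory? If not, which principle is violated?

The two coindexed NPs are *Emil₁* and *him₁*.
*him₁* is a pronoun; its binding domain is the embedded TP, whose subject is Samir₂. Within that domain it is c-commanded only by *Samir₂*, which carries a different index — the pronoun is free locally, so Principle B holds.
*Emil₁* is an R-expression; *him₁* does not c-command it, and no other NP shares its index, so Principle C is satisfied.
All principles are respected.

grammatical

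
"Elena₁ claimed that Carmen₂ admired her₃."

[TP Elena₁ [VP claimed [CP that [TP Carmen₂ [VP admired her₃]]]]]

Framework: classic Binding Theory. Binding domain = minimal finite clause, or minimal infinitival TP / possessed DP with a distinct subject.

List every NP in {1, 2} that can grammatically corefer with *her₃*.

*her* is a pronoun, so Principle B applies: it must be free in its binding domain.
Binding domain of *her₃*: the embedded TP, whose subject is Carmen₂.
*Elena₁* c-commands the pronoun but from outside its binding domain, and is not c-commanded by it → coindexation permitted.
*Carmen₂* c-commands the pronoun within its binding domain → coindexation would violate Principle B.

{1}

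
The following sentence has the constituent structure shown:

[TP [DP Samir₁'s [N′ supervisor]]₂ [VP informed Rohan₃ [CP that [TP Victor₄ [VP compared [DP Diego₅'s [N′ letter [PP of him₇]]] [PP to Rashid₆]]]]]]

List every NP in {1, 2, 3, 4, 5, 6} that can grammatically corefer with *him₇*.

{1, 2, 3, 4, 6}

*him* is a pronoun, so Principle B applies: it must be free in its binding domain.
Binding domain of *him₇*: the possessed DP, whose subject is Diego₅.
*Samir₁* and the pronoun do not c-command one another → neither Principle B nor Principle C is at stake; coindexation permitted.
*[Samir₁'s supervisor]₂* c-commands the pronoun but from outside its binding domain, and is not c-commanded by it → coindexation permitted.
*Rohan₃* c-commands the pronoun but from outside its binding domain, and is not c-commanded by it → coindexation permitted.
*Victor₄* c-commands the pronoun but from outside its binding domain, and is not c-commanded by it → coindexation permitted.
*Diego₅* c-commands the pronoun within its binding domain → coindexation would violate Principle B.
*Rashid₆* and the pronoun do not c-command one another → neither Principle B nor Principle C is at stake; coindexation permitted.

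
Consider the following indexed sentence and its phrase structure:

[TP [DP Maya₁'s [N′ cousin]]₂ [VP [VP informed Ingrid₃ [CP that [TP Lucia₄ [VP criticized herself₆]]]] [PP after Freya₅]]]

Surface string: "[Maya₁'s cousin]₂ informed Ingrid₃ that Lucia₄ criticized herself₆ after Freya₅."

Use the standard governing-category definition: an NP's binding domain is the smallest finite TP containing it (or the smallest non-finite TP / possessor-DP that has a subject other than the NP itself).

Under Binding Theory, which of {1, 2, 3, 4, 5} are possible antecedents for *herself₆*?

*herself* is an anaphor, so Principle A applies: it must be bound in its binding domain.
Binding domain of *herself₆*: the embedded TP, whose subject is Lucia₄.
*Maya₁* does not c-command the anaphor → cannot bind it.
*[Maya₁'s cousin]₂* c-commands the anaphor but is outside its binding domain → cannot satisfy Principle A.
*Ingrid₃* c-commands the anaphor but is outside its binding domain → cannot satisfy Principle A.
*Lucia₄* c-commands the anaphor within its binding domain → licit binder.
*Freya₅* does not c-command the anaphor → cannot bind it.

{4}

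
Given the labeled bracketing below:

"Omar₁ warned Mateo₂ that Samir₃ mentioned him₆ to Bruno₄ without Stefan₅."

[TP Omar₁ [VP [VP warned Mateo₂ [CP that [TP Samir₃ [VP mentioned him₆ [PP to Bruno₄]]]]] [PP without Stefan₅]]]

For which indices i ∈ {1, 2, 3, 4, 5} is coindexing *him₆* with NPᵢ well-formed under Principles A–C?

{1, 2, 5}

*him* is a pronoun, so Principle B applies: it must be free in its binding domain.
Binding domain of *him₆*: the embedded TP, whose subject is Samir₃.
*Omar₁* c-commands the pronoun but from outside its binding domain, and is not c-commanded by it → coindexation permitted.
*Mateo₂* c-commands the pronoun but from outside its binding domain, and is not c-commanded by it → coindexation permitted.
*Samir₃* c-commands the pronoun within its binding domain → coindexation would violate Principle B.
*Bruno₄*: the pronoun c-commands this R-expression → coindexation would violate Principle C on *Bruno₄*.
*Stefan₅* and the pronoun do not c-command one another → neither Principle B nor Principle C is at stake; coindexation permitted.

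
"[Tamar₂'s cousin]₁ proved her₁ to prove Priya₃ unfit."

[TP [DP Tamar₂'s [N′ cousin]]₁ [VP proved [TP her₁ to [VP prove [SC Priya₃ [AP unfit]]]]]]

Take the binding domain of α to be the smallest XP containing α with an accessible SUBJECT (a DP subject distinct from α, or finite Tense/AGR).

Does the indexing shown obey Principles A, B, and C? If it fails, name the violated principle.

Principle B

The two coindexed NPs are *[Tamar₂'s cousin]₁* and *her₁*.
*her₁* is a pronoun. Its binding domain is the matrix TP, whose subject is [Tamar₂'s cousin]₁.
*[Tamar₂'s cousin]₁* c-commands it within that domain and carries the same index.
The pronoun is locally bound → Principle B violation.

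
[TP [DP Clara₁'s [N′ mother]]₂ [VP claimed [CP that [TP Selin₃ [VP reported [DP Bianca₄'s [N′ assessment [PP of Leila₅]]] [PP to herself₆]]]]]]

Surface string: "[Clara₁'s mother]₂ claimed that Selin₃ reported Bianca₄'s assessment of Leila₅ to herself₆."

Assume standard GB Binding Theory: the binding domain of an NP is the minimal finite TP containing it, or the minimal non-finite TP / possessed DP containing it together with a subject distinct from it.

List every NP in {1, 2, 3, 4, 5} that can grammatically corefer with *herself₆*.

*herself* is an anaphor, so Principle A applies: it must be bound in its binding domain.
Binding domain of *herself₆*: the embedded TP, whose subject is Selin₃.
*Clara₁* does not c-command the anaphor → cannot bind it.
*[Clara₁'s mother]₂* c-commands the anaphor but is outside its binding domain → cannot satisfy Principle A.
*Selin₃* c-commands the anaphor within its binding domain → licit binder.
*Bianca₄* does not c-command the anaphor → cannot bind it.
*Leila₅* does not c-command the anaphor → cannot bind it.

{3}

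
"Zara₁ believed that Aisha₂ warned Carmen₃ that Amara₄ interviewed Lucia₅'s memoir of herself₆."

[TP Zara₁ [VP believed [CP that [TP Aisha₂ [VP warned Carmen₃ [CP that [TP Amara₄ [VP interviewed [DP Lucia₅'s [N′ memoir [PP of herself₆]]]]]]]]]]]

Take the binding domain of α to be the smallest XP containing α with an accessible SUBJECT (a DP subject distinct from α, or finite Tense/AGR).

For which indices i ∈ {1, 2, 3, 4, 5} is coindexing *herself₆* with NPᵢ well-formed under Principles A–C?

*herself* is an anaphor, so Principle A applies: it must be bound in its binding domain.
Binding domain of *herself₆*: the possessed DP, whose subject is Lucia₅.
*Zara₁* c-commands the anaphor but is outside its binding domain → cannot satisfy Principle A.
*Aisha₂* c-commands the anaphor but is outside its binding domain → cannot satisfy Principle A.
*Carmen₃* c-commands the anaphor but is outside its binding domain → cannot satisfy Principle A.
*Amara₄* c-commands the anaphor but is outside its binding domain → cannot satisfy Principle A.
*Lucia₅* c-commands the anaphor within its binding domain → licit binder.

{5}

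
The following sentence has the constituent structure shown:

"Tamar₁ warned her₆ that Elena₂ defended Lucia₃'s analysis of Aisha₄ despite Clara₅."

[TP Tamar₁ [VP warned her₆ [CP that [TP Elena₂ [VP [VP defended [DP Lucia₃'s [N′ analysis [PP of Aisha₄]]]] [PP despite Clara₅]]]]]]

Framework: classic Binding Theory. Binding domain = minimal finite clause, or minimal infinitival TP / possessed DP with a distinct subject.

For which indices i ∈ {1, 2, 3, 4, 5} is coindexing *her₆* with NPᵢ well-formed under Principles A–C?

none

*her* is a pronoun, so Principle B applies: it must be free in its binding domain.
Binding domain of *her₆*: the matrix TP, whose subject is Tamar₁.
*Tamar₁* c-commands the pronoun within its binding domain → coindexation would violate Principle B.
*Elena₂*: the pronoun c-commands this R-expression → coindexation would violate Principle C on *Elena₂*.
*Lucia₃*: the pronoun c-commands this R-expression → coindexation would violate Principle C on *Lucia₃*.
*Aisha₄*: the pronoun c-commands this R-expression → coindexation would violate Principle C on *Aisha₄*.
*Clara₅*: the pronoun c-commands this R-expression → coindexation would violate Principle C on *Clara₅*.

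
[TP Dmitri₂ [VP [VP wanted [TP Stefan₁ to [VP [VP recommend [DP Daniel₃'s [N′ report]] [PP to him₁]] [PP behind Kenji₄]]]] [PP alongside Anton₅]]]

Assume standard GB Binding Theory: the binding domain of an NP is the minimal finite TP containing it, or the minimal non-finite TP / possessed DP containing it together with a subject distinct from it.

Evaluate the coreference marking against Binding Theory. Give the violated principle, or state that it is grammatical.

Principle B

The two coindexed NPs are *Stefan₁* and *him₁*.
*him₁* is a pronoun. Its binding domain is the embedded TP, whose subject is Stefan₁.
*Stefan₁* c-commands it within that domain and carries the same index.
The pronoun is locally bound → Principle B violation.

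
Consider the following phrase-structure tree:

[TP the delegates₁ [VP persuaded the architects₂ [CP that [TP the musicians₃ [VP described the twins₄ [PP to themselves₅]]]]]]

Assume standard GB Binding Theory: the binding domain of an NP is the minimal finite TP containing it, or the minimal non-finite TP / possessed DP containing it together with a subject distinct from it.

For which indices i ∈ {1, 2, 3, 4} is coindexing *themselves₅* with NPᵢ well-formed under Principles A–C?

{3, 4}

*themselves* is an anaphor, so Principle A applies: it must be bound in its binding domain.
Binding domain of *themselves₅*: the embedded TP, whose subject is the musicians₃.
*the delegates₁* c-commands the anaphor but is outside its binding domain → cannot satisfy Principle A.
*the architects₂* c-commands the anaphor but is outside its binding domain → cannot satisfy Principle A.
*the musicians₃* c-commands the anaphor within its binding domain → licit binder.
*the twins₄* c-commands the anaphor within its binding domain → licit binder.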